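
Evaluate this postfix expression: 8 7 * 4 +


Processing tokens left to right:
Push 8, Push 7
Pop 8 and 7, compute 8 * 7 = 56, push 56
Push 4
Pop 56 and 4, compute 56 + 4 = 60, push 60
Stack result: 60

60


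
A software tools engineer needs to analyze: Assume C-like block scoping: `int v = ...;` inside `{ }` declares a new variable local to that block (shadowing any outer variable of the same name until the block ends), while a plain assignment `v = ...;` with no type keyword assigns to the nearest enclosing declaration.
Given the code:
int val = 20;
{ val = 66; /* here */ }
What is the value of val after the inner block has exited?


Analyzing scoping rules:
Outer scope: declares val = 20
Inner block: 'val = 66;' has no type keyword, so it is an assignment to the outer val (no shadowing)
The assignment changed the outer variable itself, so the new value persists after the block -> 66
Result: 66

66


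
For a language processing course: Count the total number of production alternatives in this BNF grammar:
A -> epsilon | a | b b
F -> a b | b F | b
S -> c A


Counting alternatives per rule:
  A: 3 alternative(s)
  F: 3 alternative(s)
  S: 1 alternative(s)
Sum: 3 + 3 + 1 = 7

7


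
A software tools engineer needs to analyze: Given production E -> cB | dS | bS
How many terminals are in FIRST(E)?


Production: E -> cB | dS | bS
Examining each alternative for leading terminals:
  E -> cB : first terminal = 'c'
  E -> dS : first terminal = 'd'
  E -> bS : first terminal = 'b'
FIRST(E) = {b, c, d}
Count: 3

3


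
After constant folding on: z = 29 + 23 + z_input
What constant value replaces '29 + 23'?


Identifying constant sub-expression:
  Original: z = 29 + 23 + z_input
  29 and 23 are both compile-time constants
  Evaluating: 29 + 23 = 52
  After folding: z = 52 + z_input

52


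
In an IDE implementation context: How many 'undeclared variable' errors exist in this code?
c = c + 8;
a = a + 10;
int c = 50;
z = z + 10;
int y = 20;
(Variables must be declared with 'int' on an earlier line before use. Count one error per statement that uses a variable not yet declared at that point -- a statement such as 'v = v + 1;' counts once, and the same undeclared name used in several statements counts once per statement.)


Scanning code line by line:
  Line 1: use 'c' -> ERROR (undeclared)
  Line 2: use 'a' -> ERROR (undeclared)
  Line 3: declare 'c' -> declared = ['c']
  Line 4: use 'z' -> ERROR (undeclared)
  Line 5: declare 'y' -> declared = ['c', 'y']
Total undeclared variable errors: 3

3


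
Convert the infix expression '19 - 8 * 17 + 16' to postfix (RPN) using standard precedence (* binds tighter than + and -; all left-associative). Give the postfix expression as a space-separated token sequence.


Applying the shunting-yard algorithm:
  Operand 19 -> output
  Push '-' onto operator stack -> op-stack: [-]
  Operand 8 -> output
  Push '*' onto operator stack -> op-stack: [-, *]
  Operand 17 -> output
  See '+' (prec 1); top '*' (prec 2) >= it -> pop '*' to output
  See '+' (prec 1); top '-' (prec 1) >= it -> pop '-' to output
  Push '+' onto operator stack -> op-stack: [+]
  Operand 16 -> output
  End of input: pop '+' to output
Postfix result: 19 8 17 * - 16 +

19 8 17 * - 16 +


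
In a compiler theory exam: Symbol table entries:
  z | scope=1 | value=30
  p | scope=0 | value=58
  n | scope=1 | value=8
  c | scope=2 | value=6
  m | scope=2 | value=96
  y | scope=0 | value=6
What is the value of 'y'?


Searching symbol table for 'y':
  z | scope=1 | value=30
  p | scope=0 | value=58
  n | scope=1 | value=8
  c | scope=2 | value=6
  m | scope=2 | value=96
  y | scope=0 | value=6 <- MATCH
Found 'y' at scope 0 with value 6

6


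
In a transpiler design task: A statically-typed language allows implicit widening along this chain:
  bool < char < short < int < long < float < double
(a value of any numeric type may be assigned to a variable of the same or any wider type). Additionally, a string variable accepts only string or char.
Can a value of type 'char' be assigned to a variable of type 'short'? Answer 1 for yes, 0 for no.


Target variable type: short
Source value type: char
Numeric ranks: char=1, short=2
Widening allowed iff rank(source) <= rank(target): 1 <= 2? Yes
Result: 1

1


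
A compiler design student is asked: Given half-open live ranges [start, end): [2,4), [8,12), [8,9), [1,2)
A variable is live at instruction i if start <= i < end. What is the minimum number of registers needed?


Live ranges:
  Var0: [2, 4)
  Var1: [8, 12)
  Var2: [8, 9)
  Var3: [1, 2)
Sweep-line events (position, delta, active):
  pos=1 start -> active=1
  pos=2 end -> active=0
  pos=2 start -> active=1
  pos=4 end -> active=0
  pos=8 start -> active=1
  pos=8 start -> active=2
  pos=9 end -> active=1
  pos=12 end -> active=0
Maximum simultaneous active: 2
Minimum registers needed: 2

2


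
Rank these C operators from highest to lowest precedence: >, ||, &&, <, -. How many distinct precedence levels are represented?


Looking up precedence for each operator:
  > -> precedence 4
  || -> precedence 1
  && -> precedence 2
  < -> precedence 4
  - -> precedence 5
Sorted highest to lowest: -, >, <, &&, ||
Distinct precedence values: [5, 4, 2, 1]
Number of distinct levels: 4

4


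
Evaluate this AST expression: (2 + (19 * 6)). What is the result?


Expression: (2 + (19 * 6))
Evaluating step by step:
  19 * 6 = 114
  2 + 114 = 116
Result: 116

116


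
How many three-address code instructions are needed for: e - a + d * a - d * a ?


Expression: e - a + d * a - d * a
Generating three-address code (respecting * over +/- precedence):
  Instruction 1: t1 = d * a
  Instruction 2: t2 = d * a
  Instruction 3: t3 = e - a
  Instruction 4: t4 = t3 + t1
  Instruction 5: t5 = t4 - t2
Total instructions: 5

5


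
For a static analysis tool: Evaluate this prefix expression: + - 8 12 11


Parsing prefix expression: + - 8 12 11
Step 1: Innermost operation '- 8 12'
  8 - 12 = -4
Step 2: Outer operation '+ [-4] 11'
  -4 + 11 = 7

7


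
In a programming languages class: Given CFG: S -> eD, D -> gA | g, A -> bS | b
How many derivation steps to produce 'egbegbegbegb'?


Grammar: S -> eD, D -> gA | g, A -> bS | b
Deriving 'egbegbegbegb':
Step 1: S -> eD => eD
Step 2: D -> gA => egA
Step 3: A -> bS => egbS
Step 4: S -> eD => egbeD
Step 5: D -> gA => egbegA
Step 6: A -> bS => egbegbS
Step 7: S -> eD => egbegbeD
Step 8: D -> gA => egbegbegA
Step 9: A -> bS => egbegbegbS
Step 10: S -> eD => egbegbegbeD
Step 11: D -> gA => egbegbegbegA
Step 12: A -> b => egbegbegbegb
Total derivation steps: 12

12


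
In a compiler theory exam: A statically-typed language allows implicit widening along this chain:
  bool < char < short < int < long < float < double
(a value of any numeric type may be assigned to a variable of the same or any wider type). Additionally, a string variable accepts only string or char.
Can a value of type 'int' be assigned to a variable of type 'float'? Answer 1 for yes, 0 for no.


Target variable type: float
Source value type: int
Numeric ranks: int=3, float=5
Widening allowed iff rank(source) <= rank(target): 3 <= 5? Yes
Result: 1

1


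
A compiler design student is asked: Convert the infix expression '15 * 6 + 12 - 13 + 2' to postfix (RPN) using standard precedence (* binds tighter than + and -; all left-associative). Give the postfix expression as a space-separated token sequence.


Applying the shunting-yard algorithm:
  Operand 15 -> output
  Push '*' onto operator stack -> op-stack: [*]
  Operand 6 -> output
  See '+' (prec 1); top '*' (prec 2) >= it -> pop '*' to output
  Push '+' onto operator stack -> op-stack: [+]
  Operand 12 -> output
  See '-' (prec 1); top '+' (prec 1) >= it -> pop '+' to output
  Push '-' onto operator stack -> op-stack: [-]
  Operand 13 -> output
  See '+' (prec 1); top '-' (prec 1) >= it -> pop '-' to output
  Push '+' onto operator stack -> op-stack: [+]
  Operand 2 -> output
  End of input: pop '+' to output
Postfix result: 15 6 * 12 + 13 - 2 +

15 6 * 12 + 13 - 2 +


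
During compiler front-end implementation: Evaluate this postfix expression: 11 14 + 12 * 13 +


Processing tokens left to right:
Push 11, Push 14
Pop 11 and 14, compute 11 + 14 = 25, push 25
Push 12
Pop 25 and 12, compute 25 * 12 = 300, push 300
Push 13
Pop 300 and 13, compute 300 + 13 = 313, push 313
Stack result: 313

313


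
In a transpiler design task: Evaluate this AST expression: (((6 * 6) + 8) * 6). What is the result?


Expression: (((6 * 6) + 8) * 6)
Evaluating step by step:
  6 * 6 = 36
  36 + 8 = 44
  44 * 6 = 264
Result: 264

264


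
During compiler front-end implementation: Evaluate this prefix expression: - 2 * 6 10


Parsing prefix expression: - 2 * 6 10
Step 1: Innermost operation '* 6 10'
  6 * 10 = 60
Step 2: Outer operation '- 2 [60]'
  2 - 60 = -58

-58


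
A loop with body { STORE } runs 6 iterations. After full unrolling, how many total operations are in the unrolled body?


Loop body operations: STORE (1 op per iteration)
Unrolling 6 iterations:
  Iteration 1: STORE (1 ops)
  Iteration 2: STORE (1 ops)
  Iteration 3: STORE (1 ops)
  Iteration 4: STORE (1 ops)
  Iteration 5: STORE (1 ops)
  Iteration 6: STORE (1 ops)
Total: 6 iterations * 1 ops/iter = 6 operations

6


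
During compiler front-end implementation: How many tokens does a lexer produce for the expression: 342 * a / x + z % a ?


Scanning '342 * a / x + z % a'
Token 1: '342' -> integer_literal
Token 2: '*' -> operator
Token 3: 'a' -> identifier
Token 4: '/' -> operator
Token 5: 'x' -> identifier
Token 6: '+' -> operator
Token 7: 'z' -> identifier
Token 8: '%' -> operator
Token 9: 'a' -> identifier
Total tokens: 9

9


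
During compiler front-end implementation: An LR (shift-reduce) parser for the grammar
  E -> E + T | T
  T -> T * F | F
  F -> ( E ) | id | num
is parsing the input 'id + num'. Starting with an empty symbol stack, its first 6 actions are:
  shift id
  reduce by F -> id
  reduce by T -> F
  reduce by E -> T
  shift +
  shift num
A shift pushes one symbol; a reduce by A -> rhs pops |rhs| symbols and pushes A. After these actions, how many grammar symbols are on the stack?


Tracking the symbol stack through each action:
  Action 1: shift 'id' : push -> stack = [id] (size 1)
  Action 2: reduce by F -> id : pop 1, push F -> stack = [F] (size 1)
  Action 3: reduce by T -> F : pop 1, push T -> stack = [T] (size 1)
  Action 4: reduce by E -> T : pop 1, push E -> stack = [E] (size 1)
  Action 5: shift '+' : push -> stack = [E, +] (size 2)
  Action 6: shift 'num' : push -> stack = [E, +, num] (size 3)
Final stack size: 3

3


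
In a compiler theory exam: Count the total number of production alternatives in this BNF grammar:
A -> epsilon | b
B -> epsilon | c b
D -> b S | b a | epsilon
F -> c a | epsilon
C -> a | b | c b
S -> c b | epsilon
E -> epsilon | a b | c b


Counting alternatives per rule:
  A: 2 alternative(s)
  B: 2 alternative(s)
  D: 3 alternative(s)
  F: 2 alternative(s)
  C: 3 alternative(s)
  S: 2 alternative(s)
  E: 3 alternative(s)
Sum: 2 + 2 + 3 + 2 + 3 + 2 + 3 = 17

17


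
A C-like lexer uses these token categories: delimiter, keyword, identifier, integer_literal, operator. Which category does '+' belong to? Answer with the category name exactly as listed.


Token: '+'
Checking categories:
  identifier: no
  integer_literal: no
  operator: YES
  keyword: no
  delimiter: no
Category: operator

operator


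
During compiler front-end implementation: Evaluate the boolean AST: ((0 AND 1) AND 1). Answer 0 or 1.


Step 1: Evaluate inner node
  0 AND 1 = 0
Step 2: Evaluate root node
  0 AND 1 = 0

0


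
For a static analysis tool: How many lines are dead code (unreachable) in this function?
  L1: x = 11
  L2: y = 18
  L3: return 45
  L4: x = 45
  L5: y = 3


Analyzing control flow:
  L1: reachable (before return)
  L2: reachable (before return)
  L3: reachable (return statement)
  L4: DEAD (after return at L3)
  L5: DEAD (after return at L3)
Return at L3, total lines = 5
Dead lines: L4 through L5
Count: 2

2


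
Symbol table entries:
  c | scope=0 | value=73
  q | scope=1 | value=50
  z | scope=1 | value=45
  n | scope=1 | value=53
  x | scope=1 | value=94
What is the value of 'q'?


Searching symbol table for 'q':
  c | scope=0 | value=73
  q | scope=1 | value=50 <- MATCH
  z | scope=1 | value=45
  n | scope=1 | value=53
  x | scope=1 | value=94
Found 'q' at scope 1 with value 50

50


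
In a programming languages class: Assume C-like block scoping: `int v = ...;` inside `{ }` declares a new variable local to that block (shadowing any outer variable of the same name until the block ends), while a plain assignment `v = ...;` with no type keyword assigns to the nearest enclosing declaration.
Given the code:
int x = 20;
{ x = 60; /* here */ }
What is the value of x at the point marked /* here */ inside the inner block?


Analyzing scoping rules:
Outer scope: declares x = 20
Inner block: 'x = 60;' has no type keyword, so it is an assignment to the outer x (no shadowing)
Inside the block, after the assignment -> 60
Result: 60

60


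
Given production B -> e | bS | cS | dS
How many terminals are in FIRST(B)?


Production: B -> e | bS | cS | dS
Examining each alternative for leading terminals:
  B -> e : first terminal = 'e'
  B -> bS : first terminal = 'b'
  B -> cS : first terminal = 'c'
  B -> dS : first terminal = 'd'
FIRST(B) = {b, c, d, e}
Count: 4

4


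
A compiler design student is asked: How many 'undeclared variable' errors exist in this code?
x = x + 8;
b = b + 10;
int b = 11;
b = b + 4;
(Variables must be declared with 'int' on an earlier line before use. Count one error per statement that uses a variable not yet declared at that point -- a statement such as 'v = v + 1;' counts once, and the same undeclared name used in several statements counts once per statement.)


Scanning code line by line:
  Line 1: use 'x' -> ERROR (undeclared)
  Line 2: use 'b' -> ERROR (undeclared)
  Line 3: declare 'b' -> declared = ['b']
  Line 4: use 'b' -> OK (declared)
Total undeclared variable errors: 2

2


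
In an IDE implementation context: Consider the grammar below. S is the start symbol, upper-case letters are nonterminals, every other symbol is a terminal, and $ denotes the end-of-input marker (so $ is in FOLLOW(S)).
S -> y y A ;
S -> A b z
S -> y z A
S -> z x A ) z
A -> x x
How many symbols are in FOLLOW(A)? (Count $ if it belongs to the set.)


S is the start symbol and does not occur in any rule body, so FOLLOW(S) = {$}.
Examining every occurrence of A in a rule body:
  S -> y y A ; : A is followed by terminal ';' -> add ';'
  S -> A b z : A is followed by terminal 'b' -> add 'b'
  S -> y z A : A is at the right end -> add FOLLOW(S) = {$}
  S -> z x A ) z : A is followed by terminal ')' -> add ')'
  A -> x x : A does not occur in the body -> contributes nothing
FOLLOW(A) = {), ;, b, $}
Count: 4

4


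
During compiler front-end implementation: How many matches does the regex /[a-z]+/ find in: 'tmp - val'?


Pattern: /[a-z]+/ (identifiers)
Input: 'tmp - val'
Scanning for matches:
  Match 1: 'tmp'
  Match 2: 'val'
Total matches: 2

2


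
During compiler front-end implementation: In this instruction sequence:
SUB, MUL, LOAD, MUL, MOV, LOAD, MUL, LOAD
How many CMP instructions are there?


Scanning instruction sequence for CMP:
  Position 1: SUB
  Position 2: MUL
  Position 3: LOAD
  Position 4: MUL
  Position 5: MOV
  Position 6: LOAD
  Position 7: MUL
  Position 8: LOAD
Matches at positions: []
Total CMP count: 0

0


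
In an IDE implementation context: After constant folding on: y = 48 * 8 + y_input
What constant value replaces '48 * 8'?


Identifying constant sub-expression:
  Original: y = 48 * 8 + y_input
  48 and 8 are both compile-time constants
  Evaluating: 48 * 8 = 384
  After folding: y = 384 + y_input

384


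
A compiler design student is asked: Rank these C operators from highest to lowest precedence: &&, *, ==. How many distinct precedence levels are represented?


Looking up precedence for each operator:
  && -> precedence 2
  * -> precedence 6
  == -> precedence 3
Sorted highest to lowest: *, ==, &&
Distinct precedence values: [6, 3, 2]
Number of distinct levels: 3

3


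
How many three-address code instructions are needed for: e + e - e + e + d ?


Expression: e + e - e + e + d
Generating three-address code (respecting * over +/- precedence):
  Instruction 1: t1 = e + e
  Instruction 2: t2 = t1 - e
  Instruction 3: t3 = t2 + e
  Instruction 4: t4 = t3 + d
Total instructions: 4

4


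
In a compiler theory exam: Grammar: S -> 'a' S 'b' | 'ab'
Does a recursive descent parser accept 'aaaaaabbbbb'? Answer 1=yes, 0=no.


Grammar accepts strings of the form a^n b^n (n >= 1)
Word: 'aaaaaabbbbb'
Counting: 6 a's and 5 b's
Check: 6 == 5? No
Mismatch: a-count != b-count
Rejected

0


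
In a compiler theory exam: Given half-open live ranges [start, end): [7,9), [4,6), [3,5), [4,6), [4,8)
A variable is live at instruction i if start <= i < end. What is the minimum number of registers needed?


Live ranges:
  Var0: [7, 9)
  Var1: [4, 6)
  Var2: [3, 5)
  Var3: [4, 6)
  Var4: [4, 8)
Sweep-line events (position, delta, active):
  pos=3 start -> active=1
  pos=4 start -> active=2
  pos=4 start -> active=3
  pos=4 start -> active=4
  pos=5 end -> active=3
  pos=6 end -> active=2
  pos=6 end -> active=1
  pos=7 start -> active=2
  pos=8 end -> active=1
  pos=9 end -> active=0
Maximum simultaneous active: 4
Minimum registers needed: 4

4


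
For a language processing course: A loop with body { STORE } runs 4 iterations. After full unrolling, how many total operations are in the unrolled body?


Loop body operations: STORE (1 op per iteration)
Unrolling 4 iterations:
  Iteration 1: STORE (1 ops)
  Iteration 2: STORE (1 ops)
  Iteration 3: STORE (1 ops)
  Iteration 4: STORE (1 ops)
Total: 4 iterations * 1 ops/iter = 4 operations

4


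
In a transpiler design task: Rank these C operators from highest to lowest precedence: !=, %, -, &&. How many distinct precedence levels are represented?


Looking up precedence for each operator:
  != -> precedence 3
  % -> precedence 6
  - -> precedence 5
  && -> precedence 2
Sorted highest to lowest: %, -, !=, &&
Distinct precedence values: [6, 5, 3, 2]
Number of distinct levels: 4

4


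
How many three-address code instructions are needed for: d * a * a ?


Expression: d * a * a
Generating three-address code (respecting * over +/- precedence):
  Instruction 1: t1 = d * a
  Instruction 2: t2 = t1 * a
Total instructions: 2

2


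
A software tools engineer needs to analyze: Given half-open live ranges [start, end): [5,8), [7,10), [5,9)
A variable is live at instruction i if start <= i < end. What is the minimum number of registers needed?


Live ranges:
  Var0: [5, 8)
  Var1: [7, 10)
  Var2: [5, 9)
Sweep-line events (position, delta, active):
  pos=5 start -> active=1
  pos=5 start -> active=2
  pos=7 start -> active=3
  pos=8 end -> active=2
  pos=9 end -> active=1
  pos=10 end -> active=0
Maximum simultaneous active: 3
Minimum registers needed: 3

3


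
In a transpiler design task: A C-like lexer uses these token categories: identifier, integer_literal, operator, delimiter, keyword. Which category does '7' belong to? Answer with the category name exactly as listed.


Token: '7'
Checking categories:
  identifier: no
  integer_literal: YES
  operator: no
  keyword: no
  delimiter: no
Category: integer_literal

integer_literal


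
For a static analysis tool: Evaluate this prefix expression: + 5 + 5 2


Parsing prefix expression: + 5 + 5 2
Step 1: Innermost operation '+ 5 2'
  5 + 2 = 7
Step 2: Outer operation '+ 5 [7]'
  5 + 7 = 12

12


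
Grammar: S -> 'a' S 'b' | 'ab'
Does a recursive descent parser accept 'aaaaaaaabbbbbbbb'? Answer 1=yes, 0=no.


Grammar accepts strings of the form a^n b^n (n >= 1)
Word: 'aaaaaaaabbbbbbbb'
Counting: 8 a's and 8 b's
Check: 8 == 8? Yes
Derivation (S -> aSb applied 7 time(s), then S -> ab): S => aSb => aaSbb => aaaSbbb => aaaaSbbbb => aaaaaSbbbbb => aaaaaaSbbbbbb => aaaaaaaSbbbbbbb => aaaaaaaabbbbbbbb
Accepted

1


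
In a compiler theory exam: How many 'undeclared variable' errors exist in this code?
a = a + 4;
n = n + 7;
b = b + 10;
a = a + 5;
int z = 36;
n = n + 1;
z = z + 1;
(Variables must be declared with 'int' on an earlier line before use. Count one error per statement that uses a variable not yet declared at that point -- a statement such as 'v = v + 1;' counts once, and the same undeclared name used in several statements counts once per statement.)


Scanning code line by line:
  Line 1: use 'a' -> ERROR (undeclared)
  Line 2: use 'n' -> ERROR (undeclared)
  Line 3: use 'b' -> ERROR (undeclared)
  Line 4: use 'a' -> ERROR (undeclared)
  Line 5: declare 'z' -> declared = ['z']
  Line 6: use 'n' -> ERROR (undeclared)
  Line 7: use 'z' -> OK (declared)
Total undeclared variable errors: 5

5


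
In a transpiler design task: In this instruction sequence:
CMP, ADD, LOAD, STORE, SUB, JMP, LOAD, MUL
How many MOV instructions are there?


Scanning instruction sequence for MOV:
  Position 1: CMP
  Position 2: ADD
  Position 3: LOAD
  Position 4: STORE
  Position 5: SUB
  Position 6: JMP
  Position 7: LOAD
  Position 8: MUL
Matches at positions: []
Total MOV count: 0

0


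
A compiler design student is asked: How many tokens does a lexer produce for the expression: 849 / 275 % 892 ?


Scanning '849 / 275 % 892'
Token 1: '849' -> integer_literal
Token 2: '/' -> operator
Token 3: '275' -> integer_literal
Token 4: '%' -> operator
Token 5: '892' -> integer_literal
Total tokens: 5

5


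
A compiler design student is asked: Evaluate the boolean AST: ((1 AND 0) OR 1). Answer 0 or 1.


Step 1: Evaluate inner node
  1 AND 0 = 0
Step 2: Evaluate root node
  0 OR 1 = 1

1


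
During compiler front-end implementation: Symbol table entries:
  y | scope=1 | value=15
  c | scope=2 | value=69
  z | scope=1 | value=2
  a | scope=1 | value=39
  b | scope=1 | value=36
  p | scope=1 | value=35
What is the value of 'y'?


Searching symbol table for 'y':
  y | scope=1 | value=15 <- MATCH
  c | scope=2 | value=69
  z | scope=1 | value=2
  a | scope=1 | value=39
  b | scope=1 | value=36
  p | scope=1 | value=35
Found 'y' at scope 1 with value 15

15


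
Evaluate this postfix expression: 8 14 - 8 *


Processing tokens left to right:
Push 8, Push 14
Pop 8 and 14, compute 8 - 14 = -6, push -6
Push 8
Pop -6 and 8, compute -6 * 8 = -48, push -48
Stack result: -48

-48


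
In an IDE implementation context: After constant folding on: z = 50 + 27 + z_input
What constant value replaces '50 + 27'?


Identifying constant sub-expression:
  Original: z = 50 + 27 + z_input
  50 and 27 are both compile-time constants
  Evaluating: 50 + 27 = 77
  After folding: z = 77 + z_input

77


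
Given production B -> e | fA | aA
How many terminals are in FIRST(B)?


Production: B -> e | fA | aA
Examining each alternative for leading terminals:
  B -> e : first terminal = 'e'
  B -> fA : first terminal = 'f'
  B -> aA : first terminal = 'a'
FIRST(B) = {a, e, f}
Count: 3

3


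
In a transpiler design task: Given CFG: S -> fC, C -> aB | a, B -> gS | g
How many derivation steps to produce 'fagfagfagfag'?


Grammar: S -> fC, C -> aB | a, B -> gS | g
Deriving 'fagfagfagfag':
Step 1: S -> fC => fC
Step 2: C -> aB => faB
Step 3: B -> gS => fagS
Step 4: S -> fC => fagfC
Step 5: C -> aB => fagfaB
Step 6: B -> gS => fagfagS
Step 7: S -> fC => fagfagfC
Step 8: C -> aB => fagfagfaB
Step 9: B -> gS => fagfagfagS
Step 10: S -> fC => fagfagfagfC
Step 11: C -> aB => fagfagfagfaB
Step 12: B -> g => fagfagfagfag
Total derivation steps: 12

12


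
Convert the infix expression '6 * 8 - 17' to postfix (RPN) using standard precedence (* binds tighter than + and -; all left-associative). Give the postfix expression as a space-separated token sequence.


Applying the shunting-yard algorithm:
  Operand 6 -> output
  Push '*' onto operator stack -> op-stack: [*]
  Operand 8 -> output
  See '-' (prec 1); top '*' (prec 2) >= it -> pop '*' to output
  Push '-' onto operator stack -> op-stack: [-]
  Operand 17 -> output
  End of input: pop '-' to output
Postfix result: 6 8 * 17 -

6 8 * 17 -


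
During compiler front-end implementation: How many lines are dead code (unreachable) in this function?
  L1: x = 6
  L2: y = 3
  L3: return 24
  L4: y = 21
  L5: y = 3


Analyzing control flow:
  L1: reachable (before return)
  L2: reachable (before return)
  L3: reachable (return statement)
  L4: DEAD (after return at L3)
  L5: DEAD (after return at L3)
Return at L3, total lines = 5
Dead lines: L4 through L5
Count: 2

2


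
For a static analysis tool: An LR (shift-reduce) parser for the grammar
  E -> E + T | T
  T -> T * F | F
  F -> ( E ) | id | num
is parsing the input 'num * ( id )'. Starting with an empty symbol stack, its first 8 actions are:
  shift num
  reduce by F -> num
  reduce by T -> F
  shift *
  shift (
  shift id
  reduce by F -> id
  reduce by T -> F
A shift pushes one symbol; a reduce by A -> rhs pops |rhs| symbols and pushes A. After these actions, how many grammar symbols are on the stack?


Tracking the symbol stack through each action:
  Action 1: shift 'num' : push -> stack = [num] (size 1)
  Action 2: reduce by F -> num : pop 1, push F -> stack = [F] (size 1)
  Action 3: reduce by T -> F : pop 1, push T -> stack = [T] (size 1)
  Action 4: shift '*' : push -> stack = [T, *] (size 2)
  Action 5: shift '(' : push -> stack = [T, *, (] (size 3)
  Action 6: shift 'id' : push -> stack = [T, *, (, id] (size 4)
  Action 7: reduce by F -> id : pop 1, push F -> stack = [T, *, (, F] (size 4)
  Action 8: reduce by T -> F : pop 1, push T -> stack = [T, *, (, T] (size 4)
Final stack size: 4

4


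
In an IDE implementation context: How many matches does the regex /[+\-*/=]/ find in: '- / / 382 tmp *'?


Pattern: /[+\-*/=]/ (operators)
Input: '- / / 382 tmp *'
Scanning for matches:
  Match 1: '-'
  Match 2: '/'
  Match 3: '/'
  Match 4: '*'
Total matches: 4

4


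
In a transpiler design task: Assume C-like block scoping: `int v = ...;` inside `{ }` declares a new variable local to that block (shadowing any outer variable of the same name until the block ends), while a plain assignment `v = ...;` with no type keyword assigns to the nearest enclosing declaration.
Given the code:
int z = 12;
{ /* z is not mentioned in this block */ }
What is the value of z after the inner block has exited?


Analyzing scoping rules:
Outer scope: declares z = 12
Inner block: z is neither redeclared nor assigned -> unchanged
After the block -> 12
Result: 12

12


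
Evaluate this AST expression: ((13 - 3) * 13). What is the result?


Expression: ((13 - 3) * 13)
Evaluating step by step:
  13 - 3 = 10
  10 * 13 = 130
Result: 130

130


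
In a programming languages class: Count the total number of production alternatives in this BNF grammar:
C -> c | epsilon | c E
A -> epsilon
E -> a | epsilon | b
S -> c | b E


Counting alternatives per rule:
  C: 3 alternative(s)
  A: 1 alternative(s)
  E: 3 alternative(s)
  S: 2 alternative(s)
Sum: 3 + 1 + 3 + 2 = 9

9


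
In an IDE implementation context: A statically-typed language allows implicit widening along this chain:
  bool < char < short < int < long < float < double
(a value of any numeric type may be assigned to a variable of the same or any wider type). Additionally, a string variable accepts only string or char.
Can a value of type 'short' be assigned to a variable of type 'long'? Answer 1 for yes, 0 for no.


Target variable type: long
Source value type: short
Numeric ranks: short=2, long=4
Widening allowed iff rank(source) <= rank(target): 2 <= 4? Yes
Result: 1

1


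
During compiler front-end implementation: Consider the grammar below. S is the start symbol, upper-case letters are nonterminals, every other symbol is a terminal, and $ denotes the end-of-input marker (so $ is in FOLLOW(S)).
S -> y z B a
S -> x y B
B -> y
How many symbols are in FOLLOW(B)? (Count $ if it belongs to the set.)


S is the start symbol and does not occur in any rule body, so FOLLOW(S) = {$}.
Examining every occurrence of B in a rule body:
  S -> y z B a : B is followed by terminal 'a' -> add 'a'
  S -> x y B : B is at the right end -> add FOLLOW(S) = {$}
  B -> y : B does not occur in the body -> contributes nothing
FOLLOW(B) = {a, $}
Count: 2

2


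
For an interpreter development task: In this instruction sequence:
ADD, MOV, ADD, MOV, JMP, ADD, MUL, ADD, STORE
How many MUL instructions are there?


Scanning instruction sequence for MUL:
  Position 1: ADD
  Position 2: MOV
  Position 3: ADD
  Position 4: MOV
  Position 5: JMP
  Position 6: ADD
  Position 7: MUL <- MATCH
  Position 8: ADD
  Position 9: STORE
Matches at positions: [7]
Total MUL count: 1

1


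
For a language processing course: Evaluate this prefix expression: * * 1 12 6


Parsing prefix expression: * * 1 12 6
Step 1: Innermost operation '* 1 12'
  1 * 12 = 12
Step 2: Outer operation '* [12] 6'
  12 * 6 = 72

72


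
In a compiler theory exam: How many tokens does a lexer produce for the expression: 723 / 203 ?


Scanning '723 / 203'
Token 1: '723' -> integer_literal
Token 2: '/' -> operator
Token 3: '203' -> integer_literal
Total tokens: 3

3


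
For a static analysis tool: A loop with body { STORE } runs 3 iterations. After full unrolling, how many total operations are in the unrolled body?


Loop body operations: STORE (1 op per iteration)
Unrolling 3 iterations:
  Iteration 1: STORE (1 ops)
  Iteration 2: STORE (1 ops)
  Iteration 3: STORE (1 ops)
Total: 3 iterations * 1 ops/iter = 3 operations

3


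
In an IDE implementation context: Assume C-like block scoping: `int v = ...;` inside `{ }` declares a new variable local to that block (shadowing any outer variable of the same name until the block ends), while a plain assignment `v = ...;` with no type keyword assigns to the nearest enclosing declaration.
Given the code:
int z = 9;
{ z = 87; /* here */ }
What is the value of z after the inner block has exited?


Analyzing scoping rules:
Outer scope: declares z = 9
Inner block: 'z = 87;' has no type keyword, so it is an assignment to the outer z (no shadowing)
The assignment changed the outer variable itself, so the new value persists after the block -> 87
Result: 87

87


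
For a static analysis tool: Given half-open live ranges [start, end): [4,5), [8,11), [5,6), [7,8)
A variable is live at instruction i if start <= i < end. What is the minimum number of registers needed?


Live ranges:
  Var0: [4, 5)
  Var1: [8, 11)
  Var2: [5, 6)
  Var3: [7, 8)
Sweep-line events (position, delta, active):
  pos=4 start -> active=1
  pos=5 end -> active=0
  pos=5 start -> active=1
  pos=6 end -> active=0
  pos=7 start -> active=1
  pos=8 end -> active=0
  pos=8 start -> active=1
  pos=11 end -> active=0
Maximum simultaneous active: 1
Minimum registers needed: 1

1


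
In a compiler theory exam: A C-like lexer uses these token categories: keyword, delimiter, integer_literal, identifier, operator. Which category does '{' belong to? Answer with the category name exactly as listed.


Token: '{'
Checking categories:
  identifier: no
  integer_literal: no
  operator: no
  keyword: no
  delimiter: YES
Category: delimiter

delimiter


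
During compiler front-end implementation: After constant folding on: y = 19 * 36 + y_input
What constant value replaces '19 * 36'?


Identifying constant sub-expression:
  Original: y = 19 * 36 + y_input
  19 and 36 are both compile-time constants
  Evaluating: 19 * 36 = 684
  After folding: y = 684 + y_input

684


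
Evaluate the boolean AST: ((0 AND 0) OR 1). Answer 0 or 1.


Step 1: Evaluate inner node
  0 AND 0 = 0
Step 2: Evaluate root node
  0 OR 1 = 1

1


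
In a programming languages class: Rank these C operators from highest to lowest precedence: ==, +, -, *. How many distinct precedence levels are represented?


Looking up precedence for each operator:
  == -> precedence 3
  + -> precedence 5
  - -> precedence 5
  * -> precedence 6
Sorted highest to lowest: *, +, -, ==
Distinct precedence values: [6, 5, 3]
Number of distinct levels: 3

3


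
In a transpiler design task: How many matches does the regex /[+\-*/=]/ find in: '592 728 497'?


Pattern: /[+\-*/=]/ (operators)
Input: '592 728 497'
Scanning for matches:
Total matches: 0

0


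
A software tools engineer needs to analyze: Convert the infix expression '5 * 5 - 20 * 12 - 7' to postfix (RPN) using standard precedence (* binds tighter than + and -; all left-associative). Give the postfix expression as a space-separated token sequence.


Applying the shunting-yard algorithm:
  Operand 5 -> output
  Push '*' onto operator stack -> op-stack: [*]
  Operand 5 -> output
  See '-' (prec 1); top '*' (prec 2) >= it -> pop '*' to output
  Push '-' onto operator stack -> op-stack: [-]
  Operand 20 -> output
  Push '*' onto operator stack -> op-stack: [-, *]
  Operand 12 -> output
  See '-' (prec 1); top '*' (prec 2) >= it -> pop '*' to output
  See '-' (prec 1); top '-' (prec 1) >= it -> pop '-' to output
  Push '-' onto operator stack -> op-stack: [-]
  Operand 7 -> output
  End of input: pop '-' to output
Postfix result: 5 5 * 20 12 * - 7 -

5 5 * 20 12 * - 7 -


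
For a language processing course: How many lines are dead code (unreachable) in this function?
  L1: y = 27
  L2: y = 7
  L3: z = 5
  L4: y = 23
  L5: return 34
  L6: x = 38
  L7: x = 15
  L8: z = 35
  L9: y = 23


Analyzing control flow:
  L1: reachable (before return)
  L2: reachable (before return)
  L3: reachable (before return)
  L4: reachable (before return)
  L5: reachable (return statement)
  L6: DEAD (after return at L5)
  L7: DEAD (after return at L5)
  L8: DEAD (after return at L5)
  L9: DEAD (after return at L5)
Return at L5, total lines = 9
Dead lines: L6 through L9
Count: 4

4


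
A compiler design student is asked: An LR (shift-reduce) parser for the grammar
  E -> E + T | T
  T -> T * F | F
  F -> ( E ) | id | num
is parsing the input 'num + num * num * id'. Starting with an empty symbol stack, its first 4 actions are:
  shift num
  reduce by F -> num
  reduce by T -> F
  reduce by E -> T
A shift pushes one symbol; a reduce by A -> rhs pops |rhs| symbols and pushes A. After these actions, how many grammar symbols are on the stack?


Tracking the symbol stack through each action:
  Action 1: shift 'num' : push -> stack = [num] (size 1)
  Action 2: reduce by F -> num : pop 1, push F -> stack = [F] (size 1)
  Action 3: reduce by T -> F : pop 1, push T -> stack = [T] (size 1)
  Action 4: reduce by E -> T : pop 1, push E -> stack = [E] (size 1)
Final stack size: 1

1


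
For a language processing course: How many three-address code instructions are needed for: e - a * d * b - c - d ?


Expression: e - a * d * b - c - d
Generating three-address code (respecting * over +/- precedence):
  Instruction 1: t1 = a * d
  Instruction 2: t2 = t1 * b
  Instruction 3: t3 = e - t2
  Instruction 4: t4 = t3 - c
  Instruction 5: t5 = t4 - d
Total instructions: 5

5


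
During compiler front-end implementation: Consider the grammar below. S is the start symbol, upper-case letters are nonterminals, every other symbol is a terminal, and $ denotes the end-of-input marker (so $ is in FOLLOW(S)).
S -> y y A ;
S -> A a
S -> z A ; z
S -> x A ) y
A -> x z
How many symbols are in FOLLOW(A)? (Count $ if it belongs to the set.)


S is the start symbol and does not occur in any rule body, so FOLLOW(S) = {$}.
Examining every occurrence of A in a rule body:
  S -> y y A ; : A is followed by terminal ';' -> add ';'
  S -> A a : A is followed by terminal 'a' -> add 'a'
  S -> z A ; z : A is followed by terminal ';' -> add ';' (already in the set)
  S -> x A ) y : A is followed by terminal ')' -> add ')'
  A -> x z : A does not occur in the body -> contributes nothing
FOLLOW(A) = {), ;, a}
Count: 3

3


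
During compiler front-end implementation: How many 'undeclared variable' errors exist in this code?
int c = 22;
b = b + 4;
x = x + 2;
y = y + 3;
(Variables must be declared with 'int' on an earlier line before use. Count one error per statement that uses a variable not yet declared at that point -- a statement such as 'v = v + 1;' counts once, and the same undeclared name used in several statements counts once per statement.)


Scanning code line by line:
  Line 1: declare 'c' -> declared = ['c']
  Line 2: use 'b' -> ERROR (undeclared)
  Line 3: use 'x' -> ERROR (undeclared)
  Line 4: use 'y' -> ERROR (undeclared)
Total undeclared variable errors: 3

3


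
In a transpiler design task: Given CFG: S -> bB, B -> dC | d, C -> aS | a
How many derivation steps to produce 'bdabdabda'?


Grammar: S -> bB, B -> dC | d, C -> aS | a
Deriving 'bdabdabda':
Step 1: S -> bB => bB
Step 2: B -> dC => bdC
Step 3: C -> aS => bdaS
Step 4: S -> bB => bdabB
Step 5: B -> dC => bdabdC
Step 6: C -> aS => bdabdaS
Step 7: S -> bB => bdabdabB
Step 8: B -> dC => bdabdabdC
Step 9: C -> a => bdabdabda
Total derivation steps: 9

9


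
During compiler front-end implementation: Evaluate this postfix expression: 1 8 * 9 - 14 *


Processing tokens left to right:
Push 1, Push 8
Pop 1 and 8, compute 1 * 8 = 8, push 8
Push 9
Pop 8 and 9, compute 8 - 9 = -1, push -1
Push 14
Pop -1 and 14, compute -1 * 14 = -14, push -14
Stack result: -14

-14


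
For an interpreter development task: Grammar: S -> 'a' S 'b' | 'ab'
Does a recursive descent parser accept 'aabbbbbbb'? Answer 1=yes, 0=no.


Grammar accepts strings of the form a^n b^n (n >= 1)
Word: 'aabbbbbbb'
Counting: 2 a's and 7 b's
Check: 2 == 7? No
Mismatch: a-count != b-count
Rejected

0


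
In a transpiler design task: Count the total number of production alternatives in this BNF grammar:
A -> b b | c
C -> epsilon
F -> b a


Counting alternatives per rule:
  A: 2 alternative(s)
  C: 1 alternative(s)
  F: 1 alternative(s)
Sum: 2 + 1 + 1 = 4

4


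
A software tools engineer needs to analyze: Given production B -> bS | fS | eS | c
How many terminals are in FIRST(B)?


Production: B -> bS | fS | eS | c
Examining each alternative for leading terminals:
  B -> bS : first terminal = 'b'
  B -> fS : first terminal = 'f'
  B -> eS : first terminal = 'e'
  B -> c : first terminal = 'c'
FIRST(B) = {b, c, e, f}
Count: 4

4


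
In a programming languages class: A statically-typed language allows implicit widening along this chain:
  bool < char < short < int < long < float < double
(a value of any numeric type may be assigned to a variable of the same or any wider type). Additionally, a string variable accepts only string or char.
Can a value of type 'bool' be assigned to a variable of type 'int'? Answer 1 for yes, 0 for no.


Target variable type: int
Source value type: bool
Numeric ranks: bool=0, int=3
Widening allowed iff rank(source) <= rank(target): 0 <= 3? Yes
Result: 1

1


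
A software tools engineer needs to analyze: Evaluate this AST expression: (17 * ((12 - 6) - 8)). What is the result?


Expression: (17 * ((12 - 6) - 8))
Evaluating step by step:
  12 - 6 = 6
  6 - 8 = -2
  17 * -2 = -34
Result: -34

-34


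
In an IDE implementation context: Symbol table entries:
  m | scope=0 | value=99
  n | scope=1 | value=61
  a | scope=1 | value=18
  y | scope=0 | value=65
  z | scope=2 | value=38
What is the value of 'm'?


Searching symbol table for 'm':
  m | scope=0 | value=99 <- MATCH
  n | scope=1 | value=61
  a | scope=1 | value=18
  y | scope=0 | value=65
  z | scope=2 | value=38
Found 'm' at scope 0 with value 99

99


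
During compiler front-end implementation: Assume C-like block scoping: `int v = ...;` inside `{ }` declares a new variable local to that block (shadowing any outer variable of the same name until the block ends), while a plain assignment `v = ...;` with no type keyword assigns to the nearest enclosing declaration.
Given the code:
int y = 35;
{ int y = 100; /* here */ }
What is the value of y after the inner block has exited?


Analyzing scoping rules:
Outer scope: declares y = 35
Inner block: 'int y = 100;' declares a NEW y that shadows the outer one
When the block exits the inner y goes out of scope; the outer y was never modified -> 35
Result: 35

35
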